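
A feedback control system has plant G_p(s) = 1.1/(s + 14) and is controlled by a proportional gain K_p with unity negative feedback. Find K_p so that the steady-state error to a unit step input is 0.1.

The loop is type 0, so e_ss(step) = 1/(1 + K_pos) with K_pos = K_p·G_p(0).
G_p(0) = 0.07857. Require 1/(1 + K_p·0.07857) = 0.1, so 1 + 0.07857·K_p = 10.
K_p = (10 − 1)/0.07857 = 115.

K_p = 115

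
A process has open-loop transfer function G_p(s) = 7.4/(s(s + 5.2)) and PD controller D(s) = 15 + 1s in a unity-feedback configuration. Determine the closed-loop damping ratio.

ζ = 0.598

Forward path: (15 + 1s)·7.4/(s(s+5.2)). The closed-loop characteristic equation is s² + (5.2 + 7.4·1)s + 7.4·15 = 0.
That is s² + 12.6s + 111 = 0, so ω_n = 10.54 rad/s and ζ = 12.6/(2·10.54) = 0.598.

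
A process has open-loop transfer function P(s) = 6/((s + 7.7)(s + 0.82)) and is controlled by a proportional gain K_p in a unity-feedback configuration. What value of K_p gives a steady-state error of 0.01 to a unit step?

K_p = 104

The loop is type 0, so e_ss(step) = 1/(1 + K_pos) with K_pos = K_p·P(0).
P(0) = 0.9503. Require 1/(1 + K_p·0.9503) = 0.01, so 1 + 0.9503·K_p = 100.
K_p = (100 − 1)/0.9503 = 104.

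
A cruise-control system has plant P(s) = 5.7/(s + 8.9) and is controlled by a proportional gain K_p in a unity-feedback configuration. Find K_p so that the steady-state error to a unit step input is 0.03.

K_p = 50.5

The loop is type 0, so e_ss(step) = 1/(1 + K_pos) with K_pos = K_p·P(0).
P(0) = 0.6404. Require 1/(1 + K_p·0.6404) = 0.03, so 1 + 0.6404·K_p = 33.33.
K_p = (33.33 − 1)/0.6404 = 50.5.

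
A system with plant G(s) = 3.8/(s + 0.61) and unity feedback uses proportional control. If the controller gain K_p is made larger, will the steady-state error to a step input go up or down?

The position error constant K_pos = K_p·G(0) grows with K_p, and e_ss = 1/(1+K_pos) falls.

decrease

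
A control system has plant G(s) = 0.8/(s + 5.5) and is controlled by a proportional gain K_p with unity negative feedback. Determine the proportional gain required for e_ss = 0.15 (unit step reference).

K_p = 39

Steady-state error for a unit step on this type-0 loop is 1/(1 + K_p·G(0)).
G(0) = 0.1455. Require 1/(1 + K_p·0.1455) = 0.15, so 1 + 0.1455·K_p = 6.667.
K_p = (6.667 − 1)/0.1455 = 39.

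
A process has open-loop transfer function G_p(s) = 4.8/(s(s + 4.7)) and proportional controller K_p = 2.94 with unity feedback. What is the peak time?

From 1 + K_pG_p(s) = 0: s² + 4.7s + 14.11 = 0 ⇒ ω_n = 3.757, ζ = 0.6256.
Damped frequency ω_d = ω_n√(1−ζ²) = 2.931 rad/s, so peak time T_p = π/ω_d = 1.07 s.

T_p = 1.07 s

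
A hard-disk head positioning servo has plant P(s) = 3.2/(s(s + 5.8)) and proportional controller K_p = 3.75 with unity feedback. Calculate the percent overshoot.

0.816%

The closed-loop denominator s² + 5.8s + 12 gives ω_n = √12 = 3.464 and ζ = 5.8/(2ω_n) = 0.8372.
%OS = 100·exp(−πζ/√(1−ζ²)) = 100·exp(−π·0.8372/√0.2992) = 0.816%.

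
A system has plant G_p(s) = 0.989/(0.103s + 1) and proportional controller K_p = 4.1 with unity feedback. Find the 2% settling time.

Closed loop: T(s) = K_p·G_p/(1+K_p·G_p) = 4.055/(0.103s + 1 + 4.055), with pole at s = −(1 + 4.055)/0.103 = −49.08.
τ = 1/49.08 = 0.02038 s, so 2% settling time ≈ 4τ = 0.0815 s.

T_s ≈ 0.0815 s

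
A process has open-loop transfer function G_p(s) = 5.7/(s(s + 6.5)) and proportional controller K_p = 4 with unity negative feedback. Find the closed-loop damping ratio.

ζ = 0.681

1 + K_p·G_p(s) = 0 gives s² + 6.5s + 22.8 = 0.
Matching s² + 2ζω_n s + ω_n²: ω_n = √22.8 = 4.775 rad/s and 2ζω_n = 6.5, so ζ = 6.5/(2·4.775) = 0.681.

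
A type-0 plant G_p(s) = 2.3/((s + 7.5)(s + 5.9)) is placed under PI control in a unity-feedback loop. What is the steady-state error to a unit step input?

The PI controller's integrator makes the forward path type 1, so e_ss to a step is zero.

0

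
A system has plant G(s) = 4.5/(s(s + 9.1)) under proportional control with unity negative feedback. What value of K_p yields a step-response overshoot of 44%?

From %OS = 100·exp(−πζ/√(1−ζ²)) = 44%, ζ = −ln(0.44)/√(π²+ln²(0.44)) = 0.2528.
Characteristic equation s² + 9.1s + 4.5K_p = 0 gives ζ = 9.1/(2√(4.5K_p)).
Setting ζ = 0.2528: √(4.5K_p) = 9.1/(2·0.2528) = 18, so K_p = 323.9/4.5 = 72.

K_p = 72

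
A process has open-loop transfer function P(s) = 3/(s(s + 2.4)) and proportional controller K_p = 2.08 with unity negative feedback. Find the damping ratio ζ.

With unity feedback the closed-loop characteristic equation is s² + 2.4s + 2.08·3 = s² + 2.4s + 6.24 = 0.
Matching s² + 2ζω_n s + ω_n²: ω_n = √6.24 = 2.498 rad/s and 2ζω_n = 2.4, so ζ = 2.4/(2·2.498) = 0.48.

ζ = 0.48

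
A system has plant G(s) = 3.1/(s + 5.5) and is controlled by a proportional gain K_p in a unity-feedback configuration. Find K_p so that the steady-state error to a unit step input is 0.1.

K_p = 16

Steady-state error for a unit step on this type-0 loop is 1/(1 + K_p·G(0)).
G(0) = 0.5636. Require 1/(1 + K_p·0.5636) = 0.1, so 1 + 0.5636·K_p = 10.
K_p = (10 − 1)/0.5636 = 16.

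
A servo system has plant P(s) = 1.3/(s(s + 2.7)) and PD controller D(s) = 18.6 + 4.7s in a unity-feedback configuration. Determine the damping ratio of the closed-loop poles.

ζ = 0.896

Forward path: (18.6 + 4.7s)·1.3/(s(s+2.7)). The closed-loop characteristic equation is s² + (2.7 + 1.3·4.7)s + 1.3·18.6 = 0.
That is s² + 8.81s + 24.18 = 0, so ω_n = 4.917 rad/s and ζ = 8.81/(2·4.917) = 0.8958.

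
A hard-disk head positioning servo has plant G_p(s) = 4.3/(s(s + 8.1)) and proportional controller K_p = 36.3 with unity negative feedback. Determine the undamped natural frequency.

The closed-loop denominator is s(s+8.1) + 36.3·4.3 = s² + 8.1s + 156.1.
So ω_n² = 156.1 ⇒ ω_n = 12.49 rad/s, and ζ = 8.1/(2ω_n) = 0.324.

ω_n = 12.5 rad/s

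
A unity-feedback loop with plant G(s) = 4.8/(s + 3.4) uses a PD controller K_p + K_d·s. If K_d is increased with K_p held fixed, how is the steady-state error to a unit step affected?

unchanged

At s = 0 the derivative term contributes nothing: C(0) = K_p regardless of K_d, so K_pos = K_p·G(0) and e_ss are unchanged.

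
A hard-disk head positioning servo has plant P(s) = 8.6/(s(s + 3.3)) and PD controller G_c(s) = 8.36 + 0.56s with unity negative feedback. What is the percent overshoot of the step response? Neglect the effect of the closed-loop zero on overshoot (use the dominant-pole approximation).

18%

Forward path: (8.36 + 0.56s)·8.6/(s(s+3.3)). The closed-loop characteristic equation is s² + (3.3 + 8.6·0.56)s + 8.6·8.36 = 0.
That is s² + 8.116s + 71.9 = 0, so ω_n = 8.479 rad/s and ζ = 8.116/(2·8.479) = 0.4786.
%OS = 100·exp(−πζ/√(1−ζ²)) = 18%.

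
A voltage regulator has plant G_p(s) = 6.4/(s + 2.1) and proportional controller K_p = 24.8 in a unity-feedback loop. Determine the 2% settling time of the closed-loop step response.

Closed-loop transfer function: T(s) = K_p·G_p(s)/(1 + K_p·G_p(s)) = 158.7/(s + 2.1 + 158.7) = 158.7/(s + 160.8).
Time constant τ = 1/160.8 = 0.006218 s, so the 2% settling time is about 4τ = 0.0249 s.

T_s ≈ 0.0249 s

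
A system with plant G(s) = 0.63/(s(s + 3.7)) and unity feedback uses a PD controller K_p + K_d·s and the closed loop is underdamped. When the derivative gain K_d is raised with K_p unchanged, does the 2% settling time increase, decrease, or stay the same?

decrease

Characteristic equation s² + (3.7 + 0.63K_d)s + 0.63K_p = 0: raising K_d increases ζω_n = (3.7+0.63K_d)/2 while the loop stays underdamped, so T_s ≈ 4/(ζω_n) decreases.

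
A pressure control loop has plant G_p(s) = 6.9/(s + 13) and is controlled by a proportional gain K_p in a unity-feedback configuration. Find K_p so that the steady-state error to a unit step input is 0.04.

The loop is type 0, so e_ss(step) = 1/(1 + K_pos) with K_pos = K_p·G_p(0).
G_p(0) = 0.5308. Require 1/(1 + K_p·0.5308) = 0.04, so 1 + 0.5308·K_p = 25.
K_p = (25 − 1)/0.5308 = 45.2.

K_p = 45.2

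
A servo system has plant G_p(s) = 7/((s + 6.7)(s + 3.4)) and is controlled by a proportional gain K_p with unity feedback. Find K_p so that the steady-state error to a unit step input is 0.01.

The loop is type 0, so e_ss(step) = 1/(1 + K_pos) with K_pos = K_p·G_p(0).
G_p(0) = 0.3073. Require 1/(1 + K_p·0.3073) = 0.01, so 1 + 0.3073·K_p = 100.
K_p = (100 − 1)/0.3073 = 322.

K_p = 322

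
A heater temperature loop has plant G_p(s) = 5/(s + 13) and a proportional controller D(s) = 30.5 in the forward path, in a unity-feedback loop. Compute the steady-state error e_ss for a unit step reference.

The loop is type 0. Static position error constant K_pos = D(0)·G_p(0) = 30.5·0.3846 = 11.73.
Steady-state error to a unit step: e_ss = 1/(1+K_pos) = 1/12.73 = 0.0785.

0.0785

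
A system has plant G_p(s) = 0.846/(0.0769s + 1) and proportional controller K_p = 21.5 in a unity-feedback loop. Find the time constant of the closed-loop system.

τ = 0.00401 s

Closed loop: T(s) = K_p·G_p/(1+K_p·G_p) = 18.19/(0.0769s + 1 + 18.19), with pole at s = −(1 + 18.19)/0.0769 = −249.5.
Closed-loop time constant τ = 1/249.5 = 0.00401 s.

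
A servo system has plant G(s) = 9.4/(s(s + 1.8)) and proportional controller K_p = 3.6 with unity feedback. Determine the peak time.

The closed-loop denominator s² + 1.8s + 33.84 gives ω_n = √33.84 = 5.817 and ζ = 1.8/(2ω_n) = 0.1547.
Damped frequency ω_d = ω_n√(1−ζ²) = 5.747 rad/s, so peak time T_p = π/ω_d = 0.547 s.

T_p = 0.547 s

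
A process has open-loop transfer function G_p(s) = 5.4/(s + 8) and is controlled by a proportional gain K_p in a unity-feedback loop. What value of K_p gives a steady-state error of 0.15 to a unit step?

K_p = 8.4

The loop is type 0, so e_ss(step) = 1/(1 + K_pos) with K_pos = K_p·G_p(0).
G_p(0) = 0.675. Require 1/(1 + K_p·0.675) = 0.15, so 1 + 0.675·K_p = 6.667.
K_p = (6.667 − 1)/0.675 = 8.4.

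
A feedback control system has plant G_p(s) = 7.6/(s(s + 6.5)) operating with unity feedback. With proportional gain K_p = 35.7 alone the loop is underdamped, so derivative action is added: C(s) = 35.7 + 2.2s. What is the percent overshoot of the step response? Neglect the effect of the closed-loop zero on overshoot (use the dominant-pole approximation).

4.41%

Forward path: (35.7 + 2.2s)·7.6/(s(s+6.5)). The closed-loop characteristic equation is s² + (6.5 + 7.6·2.2)s + 7.6·35.7 = 0.
That is s² + 23.22s + 271.3 = 0, so ω_n = 16.47 rad/s and ζ = 23.22/(2·16.47) = 0.7048.
%OS = 100·exp(−πζ/√(1−ζ²)) = 4.41%.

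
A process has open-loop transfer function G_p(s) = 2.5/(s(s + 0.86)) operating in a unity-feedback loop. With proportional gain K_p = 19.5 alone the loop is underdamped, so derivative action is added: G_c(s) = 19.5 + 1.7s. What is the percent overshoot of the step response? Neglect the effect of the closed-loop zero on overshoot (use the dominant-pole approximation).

29.1%

Forward path: (19.5 + 1.7s)·2.5/(s(s+0.86)). The closed-loop characteristic equation is s² + (0.86 + 2.5·1.7)s + 2.5·19.5 = 0.
That is s² + 5.11s + 48.75 = 0, so ω_n = 6.982 rad/s and ζ = 5.11/(2·6.982) = 0.3659.
%OS = 100·exp(−πζ/√(1−ζ²)) = 29.1%.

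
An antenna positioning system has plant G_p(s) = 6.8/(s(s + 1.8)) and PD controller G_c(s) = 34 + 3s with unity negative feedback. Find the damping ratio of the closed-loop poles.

ζ = 0.73

Forward path: (34 + 3s)·6.8/(s(s+1.8)). The closed-loop characteristic equation is s² + (1.8 + 6.8·3)s + 6.8·34 = 0.
That is s² + 22.2s + 231.2 = 0, so ω_n = 15.21 rad/s and ζ = 22.2/(2·15.21) = 0.73.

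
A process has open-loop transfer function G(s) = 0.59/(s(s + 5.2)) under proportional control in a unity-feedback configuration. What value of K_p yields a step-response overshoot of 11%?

K_p = 34.7

From %OS = 100·exp(−πζ/√(1−ζ²)) = 11%, ζ = −ln(0.11)/√(π²+ln²(0.11)) = 0.5749.
Characteristic equation s² + 5.2s + 0.59K_p = 0 gives ζ = 5.2/(2√(0.59K_p)).
Setting ζ = 0.5749: √(0.59K_p) = 5.2/(2·0.5749) = 4.523, so K_p = 20.45/0.59 = 34.7.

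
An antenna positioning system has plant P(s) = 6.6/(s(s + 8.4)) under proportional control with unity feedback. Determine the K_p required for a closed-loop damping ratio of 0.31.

Closed-loop characteristic equation: s² + 8.4s + K_p·6.6 = 0.
So ω_n = √(6.6K_p) and 2ζω_n = 8.4, giving ζ = 8.4/(2√(6.6K_p)).
Setting ζ = 0.31: √(6.6K_p) = 8.4/(2·0.31) = 13.55, so K_p = 183.6/6.6 = 27.8.

K_p = 27.8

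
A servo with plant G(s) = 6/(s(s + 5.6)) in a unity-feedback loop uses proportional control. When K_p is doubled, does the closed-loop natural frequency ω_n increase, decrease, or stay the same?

increase

ω_n = √(6·K_p), which grows with K_p.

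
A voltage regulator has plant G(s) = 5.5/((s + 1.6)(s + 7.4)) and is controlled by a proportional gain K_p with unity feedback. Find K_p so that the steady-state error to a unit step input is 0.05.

The loop is type 0, so e_ss(step) = 1/(1 + K_pos) with K_pos = K_p·G(0).
G(0) = 0.4645. Require 1/(1 + K_p·0.4645) = 0.05, so 1 + 0.4645·K_p = 20.
K_p = (20 − 1)/0.4645 = 40.9.

K_p = 40.9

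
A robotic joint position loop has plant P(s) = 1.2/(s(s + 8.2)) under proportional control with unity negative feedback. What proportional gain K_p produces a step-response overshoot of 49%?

K_p = 286

From %OS = 100·exp(−πζ/√(1−ζ²)) = 49%, ζ = −ln(0.49)/√(π²+ln²(0.49)) = 0.2214.
Characteristic equation s² + 8.2s + 1.2K_p = 0 gives ζ = 8.2/(2√(1.2K_p)).
Setting ζ = 0.2214: √(1.2K_p) = 8.2/(2·0.2214) = 18.52, so K_p = 342.8/1.2 = 286.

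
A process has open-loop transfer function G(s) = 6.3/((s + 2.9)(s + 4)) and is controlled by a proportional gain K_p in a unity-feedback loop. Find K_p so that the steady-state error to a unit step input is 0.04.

K_p = 44.2

The loop is type 0, so e_ss(step) = 1/(1 + K_pos) with K_pos = K_p·G(0).
G(0) = 0.5431. Require 1/(1 + K_p·0.5431) = 0.04, so 1 + 0.5431·K_p = 25.
K_p = (25 − 1)/0.5431 = 44.2.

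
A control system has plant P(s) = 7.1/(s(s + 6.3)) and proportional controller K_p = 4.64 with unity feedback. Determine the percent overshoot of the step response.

12.7%

From 1 + K_pP(s) = 0: s² + 6.3s + 32.94 = 0 ⇒ ω_n = 5.74, ζ = 0.5488.
%OS = 100·exp(−πζ/√(1−ζ²)) = 100·exp(−π·0.5488/√0.6988) = 12.7%.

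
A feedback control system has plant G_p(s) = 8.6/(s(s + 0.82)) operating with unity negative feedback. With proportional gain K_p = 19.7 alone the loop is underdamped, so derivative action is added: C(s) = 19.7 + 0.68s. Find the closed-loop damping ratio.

Forward path: (19.7 + 0.68s)·8.6/(s(s+0.82)). The closed-loop characteristic equation is s² + (0.82 + 8.6·0.68)s + 8.6·19.7 = 0.
That is s² + 6.668s + 169.4 = 0, so ω_n = 13.02 rad/s and ζ = 6.668/(2·13.02) = 0.2561.

ζ = 0.256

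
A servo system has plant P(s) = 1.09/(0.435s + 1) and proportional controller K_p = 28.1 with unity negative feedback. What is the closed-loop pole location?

Closed loop: T(s) = K_p·P/(1+K_p·P) = 30.63/(0.435s + 1 + 30.63), with pole at s = −(1 + 30.63)/0.435 = −72.71.

s = -72.71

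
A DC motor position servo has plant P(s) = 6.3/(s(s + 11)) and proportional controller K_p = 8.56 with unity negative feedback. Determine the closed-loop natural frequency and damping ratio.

With unity feedback the closed-loop characteristic equation is s² + 11s + 8.56·6.3 = s² + 11s + 53.93 = 0.
Matching s² + 2ζω_n s + ω_n²: ω_n = √53.93 = 7.344 rad/s and 2ζω_n = 11, so ζ = 11/(2·7.344) = 0.749.

ω_n = 7.34 rad/s, ζ = 0.749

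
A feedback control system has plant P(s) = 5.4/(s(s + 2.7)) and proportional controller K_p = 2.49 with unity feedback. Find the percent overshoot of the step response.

28.8%

From 1 + K_pP(s) = 0: s² + 2.7s + 13.45 = 0 ⇒ ω_n = 3.667, ζ = 0.3682.
%OS = 100·exp(−πζ/√(1−ζ²)) = 100·exp(−π·0.3682/√0.8645) = 28.8%.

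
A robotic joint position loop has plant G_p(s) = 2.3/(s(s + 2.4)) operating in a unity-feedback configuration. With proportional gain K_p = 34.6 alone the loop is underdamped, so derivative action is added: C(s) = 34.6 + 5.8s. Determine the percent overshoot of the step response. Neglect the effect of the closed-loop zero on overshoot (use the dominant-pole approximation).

0.278%

Forward path: (34.6 + 5.8s)·2.3/(s(s+2.4)). The closed-loop characteristic equation is s² + (2.4 + 2.3·5.8)s + 2.3·34.6 = 0.
That is s² + 15.74s + 79.58 = 0, so ω_n = 8.921 rad/s and ζ = 15.74/(2·8.921) = 0.8822.
%OS = 100·exp(−πζ/√(1−ζ²)) = 0.278%.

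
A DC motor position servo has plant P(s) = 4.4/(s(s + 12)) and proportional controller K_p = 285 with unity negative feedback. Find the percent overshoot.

58.3%

Closed-loop characteristic equation: s² + 12s + 1254 = 0, so ω_n = 35.41 rad/s and ζ = 12/(2·35.41) = 0.1694.
%OS = 100·exp(−πζ/√(1−ζ²)) = 100·exp(−π·0.1694/√0.9713) = 58.3%.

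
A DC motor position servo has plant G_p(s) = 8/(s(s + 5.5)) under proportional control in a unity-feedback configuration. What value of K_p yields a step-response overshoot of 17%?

K_p = 3.92

From %OS = 100·exp(−πζ/√(1−ζ²)) = 17%, ζ = −ln(0.17)/√(π²+ln²(0.17)) = 0.4913.
Characteristic equation s² + 5.5s + 8K_p = 0 gives ζ = 5.5/(2√(8K_p)).
Setting ζ = 0.4913: √(8K_p) = 5.5/(2·0.4913) = 5.598, so K_p = 31.33/8 = 3.92.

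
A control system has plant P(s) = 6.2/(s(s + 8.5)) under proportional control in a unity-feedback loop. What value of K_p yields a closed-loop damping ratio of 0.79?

Closed-loop characteristic equation: s² + 8.5s + K_p·6.2 = 0.
So ω_n = √(6.2K_p) and 2ζω_n = 8.5, giving ζ = 8.5/(2√(6.2K_p)).
Setting ζ = 0.79: √(6.2K_p) = 8.5/(2·0.79) = 5.38, so K_p = 28.94/6.2 = 4.67.

K_p = 4.67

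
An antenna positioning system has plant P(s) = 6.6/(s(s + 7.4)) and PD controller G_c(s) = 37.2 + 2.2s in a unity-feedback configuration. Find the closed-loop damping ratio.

ζ = 0.699

Forward path: (37.2 + 2.2s)·6.6/(s(s+7.4)). The closed-loop characteristic equation is s² + (7.4 + 6.6·2.2)s + 6.6·37.2 = 0.
That is s² + 21.92s + 245.5 = 0, so ω_n = 15.67 rad/s and ζ = 21.92/(2·15.67) = 0.6995.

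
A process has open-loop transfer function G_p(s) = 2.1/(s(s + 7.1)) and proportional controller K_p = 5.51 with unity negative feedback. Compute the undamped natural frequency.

ω_n = 3.4 rad/s

The closed-loop denominator is s(s+7.1) + 5.51·2.1 = s² + 7.1s + 11.57.
Matching s² + 2ζω_n s + ω_n²: ω_n = √11.57 = 3.402 rad/s and 2ζω_n = 7.1, so ζ = 7.1/(2·3.402) = 1.04.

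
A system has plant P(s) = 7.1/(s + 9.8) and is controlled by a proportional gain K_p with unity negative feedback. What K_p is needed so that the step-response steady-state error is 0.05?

Steady-state error for a unit step on this type-0 loop is 1/(1 + K_p·P(0)).
P(0) = 0.7245. Require 1/(1 + K_p·0.7245) = 0.05, so 1 + 0.7245·K_p = 20.
K_p = (20 − 1)/0.7245 = 26.2.

K_p = 26.2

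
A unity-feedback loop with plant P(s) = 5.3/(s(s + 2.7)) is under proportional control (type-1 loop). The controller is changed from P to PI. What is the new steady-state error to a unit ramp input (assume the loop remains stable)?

0

The integrator raises the loop to type 2, so K_v → ∞ and e_ss to a ramp is zero.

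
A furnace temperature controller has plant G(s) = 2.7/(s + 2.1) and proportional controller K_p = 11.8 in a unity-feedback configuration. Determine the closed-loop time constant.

τ = 0.0294 s

Closed-loop transfer function: T(s) = K_p·G(s)/(1 + K_p·G(s)) = 31.86/(s + 2.1 + 31.86) = 31.86/(s + 33.96).
Time constant τ = 1/33.96 = 0.0294 s.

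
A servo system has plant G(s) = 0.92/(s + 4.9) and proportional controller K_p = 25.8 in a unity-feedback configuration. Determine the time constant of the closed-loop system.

τ = 0.0349 s

Closed-loop transfer function: T(s) = K_p·G(s)/(1 + K_p·G(s)) = 23.74/(s + 4.9 + 23.74) = 23.74/(s + 28.64).
Time constant τ = 1/28.64 = 0.0349 s.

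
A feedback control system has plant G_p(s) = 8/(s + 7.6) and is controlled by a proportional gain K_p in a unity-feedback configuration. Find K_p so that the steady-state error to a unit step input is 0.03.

K_p = 30.7

The loop is type 0, so e_ss(step) = 1/(1 + K_pos) with K_pos = K_p·G_p(0).
G_p(0) = 1.053. Require 1/(1 + K_p·1.053) = 0.03, so 1 + 1.053·K_p = 33.33.
K_p = (33.33 − 1)/1.053 = 30.7.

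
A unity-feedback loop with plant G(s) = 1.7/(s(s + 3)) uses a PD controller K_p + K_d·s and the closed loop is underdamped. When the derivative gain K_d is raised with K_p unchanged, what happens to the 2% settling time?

decrease

Characteristic equation s² + (3 + 1.7K_d)s + 1.7K_p = 0: raising K_d increases ζω_n = (3+1.7K_d)/2 while the loop stays underdamped, so T_s ≈ 4/(ζω_n) decreases.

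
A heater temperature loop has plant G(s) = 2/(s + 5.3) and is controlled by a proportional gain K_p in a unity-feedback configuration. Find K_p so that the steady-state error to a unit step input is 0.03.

K_p = 85.7

For a type-0 loop with proportional control, e_ss = 1/(1 + K_p·G(0)).
G(0) = 0.3774. Require 1/(1 + K_p·0.3774) = 0.03, so 1 + 0.3774·K_p = 33.33.
K_p = (33.33 − 1)/0.3774 = 85.7.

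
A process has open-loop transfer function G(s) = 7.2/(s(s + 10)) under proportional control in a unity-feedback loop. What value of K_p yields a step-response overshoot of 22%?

K_p = 18.4

From %OS = 100·exp(−πζ/√(1−ζ²)) = 22%, ζ = −ln(0.22)/√(π²+ln²(0.22)) = 0.4342.
Characteristic equation s² + 10s + 7.2K_p = 0 gives ζ = 10/(2√(7.2K_p)).
Setting ζ = 0.4342: √(7.2K_p) = 10/(2·0.4342) = 11.52, so K_p = 132.6/7.2 = 18.4.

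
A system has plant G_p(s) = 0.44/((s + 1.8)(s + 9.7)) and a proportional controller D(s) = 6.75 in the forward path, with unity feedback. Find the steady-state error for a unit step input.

0.855

The loop is type 0. Static position error constant K_pos = D(0)·G_p(0) = 6.75·0.0252 = 0.1701.
Steady-state error to a unit step: e_ss = 1/(1+K_pos) = 1/1.17 = 0.855.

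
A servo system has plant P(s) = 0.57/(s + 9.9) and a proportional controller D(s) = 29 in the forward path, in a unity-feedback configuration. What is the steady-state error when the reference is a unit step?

The loop is type 0. Static position error constant K_pos = D(0)·P(0) = 29·0.05758 = 1.67.
Steady-state error to a unit step: e_ss = 1/(1+K_pos) = 1/2.67 = 0.375.

0.375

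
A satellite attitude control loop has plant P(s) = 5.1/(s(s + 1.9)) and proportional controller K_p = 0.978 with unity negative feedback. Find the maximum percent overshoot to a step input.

22.8%

From 1 + K_pP(s) = 0: s² + 1.9s + 4.988 = 0 ⇒ ω_n = 2.233, ζ = 0.4254.
%OS = 100·exp(−πζ/√(1−ζ²)) = 100·exp(−π·0.4254/√0.8191) = 22.8%.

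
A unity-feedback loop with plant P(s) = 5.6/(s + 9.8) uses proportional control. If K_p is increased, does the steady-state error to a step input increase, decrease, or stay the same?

decrease

The position error constant K_pos = K_p·P(0) grows with K_p, and e_ss = 1/(1+K_pos) falls.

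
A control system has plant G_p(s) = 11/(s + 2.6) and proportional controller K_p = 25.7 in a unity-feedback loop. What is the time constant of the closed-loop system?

Closed-loop transfer function: T(s) = K_p·G_p(s)/(1 + K_p·G_p(s)) = 282.7/(s + 2.6 + 282.7) = 282.7/(s + 285.3).
Time constant τ = 1/285.3 = 0.00351 s.

τ = 0.00351 s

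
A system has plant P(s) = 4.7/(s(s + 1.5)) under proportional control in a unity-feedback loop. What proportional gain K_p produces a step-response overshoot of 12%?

From %OS = 100·exp(−πζ/√(1−ζ²)) = 12%, ζ = −ln(0.12)/√(π²+ln²(0.12)) = 0.5594.
Characteristic equation s² + 1.5s + 4.7K_p = 0 gives ζ = 1.5/(2√(4.7K_p)).
Setting ζ = 0.5594: √(4.7K_p) = 1.5/(2·0.5594) = 1.341, so K_p = 1.797/4.7 = 0.382.

K_p = 0.382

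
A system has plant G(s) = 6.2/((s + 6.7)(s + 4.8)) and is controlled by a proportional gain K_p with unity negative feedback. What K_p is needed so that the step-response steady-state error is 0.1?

Steady-state error for a unit step on this type-0 loop is 1/(1 + K_p·G(0)).
G(0) = 0.1928. Require 1/(1 + K_p·0.1928) = 0.1, so 1 + 0.1928·K_p = 10.
K_p = (10 − 1)/0.1928 = 46.7.

K_p = 46.7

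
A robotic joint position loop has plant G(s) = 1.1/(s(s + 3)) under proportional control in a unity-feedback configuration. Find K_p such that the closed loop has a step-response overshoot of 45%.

K_p = 33.7

From %OS = 100·exp(−πζ/√(1−ζ²)) = 45%, ζ = −ln(0.45)/√(π²+ln²(0.45)) = 0.2463.
Characteristic equation s² + 3s + 1.1K_p = 0 gives ζ = 3/(2√(1.1K_p)).
Setting ζ = 0.2463: √(1.1K_p) = 3/(2·0.2463) = 6.089, so K_p = 37.08/1.1 = 33.7.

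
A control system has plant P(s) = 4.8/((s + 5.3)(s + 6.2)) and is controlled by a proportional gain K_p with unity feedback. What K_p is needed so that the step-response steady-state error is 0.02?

K_p = 335

Steady-state error for a unit step on this type-0 loop is 1/(1 + K_p·P(0)).
P(0) = 0.1461. Require 1/(1 + K_p·0.1461) = 0.02, so 1 + 0.1461·K_p = 50.
K_p = (50 − 1)/0.1461 = 335.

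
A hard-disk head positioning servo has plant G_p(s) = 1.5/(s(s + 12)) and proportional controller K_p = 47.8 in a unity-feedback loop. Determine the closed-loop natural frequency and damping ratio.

The closed-loop denominator is s(s+12) + 47.8·1.5 = s² + 12s + 71.7.
So ω_n² = 71.7 ⇒ ω_n = 8.468 rad/s, and ζ = 12/(2ω_n) = 0.709.

ω_n = 8.47 rad/s, ζ = 0.709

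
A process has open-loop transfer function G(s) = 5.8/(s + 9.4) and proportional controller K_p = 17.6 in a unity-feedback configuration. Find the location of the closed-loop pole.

s = -111.5

Closed-loop transfer function: T(s) = K_p·G(s)/(1 + K_p·G(s)) = 102.1/(s + 9.4 + 102.1) = 102.1/(s + 111.5).
The closed-loop pole is at s = −111.5.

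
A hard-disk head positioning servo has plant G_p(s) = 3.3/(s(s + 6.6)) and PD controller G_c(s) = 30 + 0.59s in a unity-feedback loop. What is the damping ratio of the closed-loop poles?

Forward path: (30 + 0.59s)·3.3/(s(s+6.6)). The closed-loop characteristic equation is s² + (6.6 + 3.3·0.59)s + 3.3·30 = 0.
That is s² + 8.547s + 99 = 0, so ω_n = 9.95 rad/s and ζ = 8.547/(2·9.95) = 0.4295.

ζ = 0.43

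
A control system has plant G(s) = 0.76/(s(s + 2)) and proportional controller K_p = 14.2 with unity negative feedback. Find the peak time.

Closed-loop characteristic equation: s² + 2s + 10.79 = 0, so ω_n = 3.285 rad/s and ζ = 2/(2·3.285) = 0.3044.
Damped frequency ω_d = ω_n√(1−ζ²) = 3.129 rad/s, so peak time T_p = π/ω_d = 1 s.

T_p = 1 s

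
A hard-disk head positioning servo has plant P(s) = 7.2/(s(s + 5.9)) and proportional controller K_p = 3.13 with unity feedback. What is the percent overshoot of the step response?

The closed-loop denominator s² + 5.9s + 22.54 gives ω_n = √22.54 = 4.747 and ζ = 5.9/(2ω_n) = 0.6214.
%OS = 100·exp(−πζ/√(1−ζ²)) = 100·exp(−π·0.6214/√0.6138) = 8.28%.

8.28%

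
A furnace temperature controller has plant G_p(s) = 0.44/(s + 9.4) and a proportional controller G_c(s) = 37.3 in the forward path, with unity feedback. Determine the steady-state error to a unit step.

0.364

The loop is type 0. Static position error constant K_pos = G_c(0)·G_p(0) = 37.3·0.04681 = 1.746.
Steady-state error to a unit step: e_ss = 1/(1+K_pos) = 1/2.746 = 0.364.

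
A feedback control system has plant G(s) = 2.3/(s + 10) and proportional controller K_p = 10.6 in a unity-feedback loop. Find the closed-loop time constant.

Closed-loop transfer function: T(s) = K_p·G(s)/(1 + K_p·G(s)) = 24.38/(s + 10 + 24.38) = 24.38/(s + 34.38).
Time constant τ = 1/34.38 = 0.0291 s.

τ = 0.0291 s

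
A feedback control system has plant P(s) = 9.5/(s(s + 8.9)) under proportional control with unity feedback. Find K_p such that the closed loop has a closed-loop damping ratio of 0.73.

K_p = 3.91

Closed-loop characteristic equation: s² + 8.9s + K_p·9.5 = 0.
So ω_n = √(9.5K_p) and 2ζω_n = 8.9, giving ζ = 8.9/(2√(9.5K_p)).
Setting ζ = 0.73: √(9.5K_p) = 8.9/(2·0.73) = 6.096, so K_p = 37.16/9.5 = 3.91.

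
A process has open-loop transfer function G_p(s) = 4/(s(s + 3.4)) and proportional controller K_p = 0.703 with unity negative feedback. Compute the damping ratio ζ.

1 + K_p·G_p(s) = 0 gives s² + 3.4s + 2.812 = 0.
So ω_n² = 2.812 ⇒ ω_n = 1.677 rad/s, and ζ = 3.4/(2ω_n) = 1.01.

ζ = 1.01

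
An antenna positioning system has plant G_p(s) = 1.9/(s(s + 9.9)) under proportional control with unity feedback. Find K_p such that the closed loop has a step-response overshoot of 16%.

From %OS = 100·exp(−πζ/√(1−ζ²)) = 16%, ζ = −ln(0.16)/√(π²+ln²(0.16)) = 0.5039.
Characteristic equation s² + 9.9s + 1.9K_p = 0 gives ζ = 9.9/(2√(1.9K_p)).
Setting ζ = 0.5039: √(1.9K_p) = 9.9/(2·0.5039) = 9.824, so K_p = 96.51/1.9 = 50.8.

K_p = 50.8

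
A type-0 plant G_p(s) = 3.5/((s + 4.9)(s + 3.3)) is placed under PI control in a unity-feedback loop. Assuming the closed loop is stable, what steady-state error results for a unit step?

0

The PI controller's integrator makes the forward path type 1, so e_ss to a step is zero.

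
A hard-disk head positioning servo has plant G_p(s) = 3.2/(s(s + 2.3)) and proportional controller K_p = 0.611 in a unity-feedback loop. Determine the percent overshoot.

1.07%

The closed-loop denominator s² + 2.3s + 1.955 gives ω_n = √1.955 = 1.398 and ζ = 2.3/(2ω_n) = 0.8224.
%OS = 100·exp(−πζ/√(1−ζ²)) = 100·exp(−π·0.8224/√0.3236) = 1.07%.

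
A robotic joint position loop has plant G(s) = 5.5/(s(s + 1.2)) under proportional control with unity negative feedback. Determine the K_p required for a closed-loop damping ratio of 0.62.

Closed-loop characteristic equation: s² + 1.2s + K_p·5.5 = 0.
So ω_n = √(5.5K_p) and 2ζω_n = 1.2, giving ζ = 1.2/(2√(5.5K_p)).
Setting ζ = 0.62: √(5.5K_p) = 1.2/(2·0.62) = 0.9677, so K_p = 0.9365/5.5 = 0.17.

K_p = 0.17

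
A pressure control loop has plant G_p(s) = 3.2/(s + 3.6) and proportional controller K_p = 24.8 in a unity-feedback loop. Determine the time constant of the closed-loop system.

Closed-loop transfer function: T(s) = K_p·G_p(s)/(1 + K_p·G_p(s)) = 79.36/(s + 3.6 + 79.36) = 79.36/(s + 82.96).
Time constant τ = 1/82.96 = 0.0121 s.

τ = 0.0121 s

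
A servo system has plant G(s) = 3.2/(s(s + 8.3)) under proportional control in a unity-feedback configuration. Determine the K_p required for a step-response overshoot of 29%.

From %OS = 100·exp(−πζ/√(1−ζ²)) = 29%, ζ = −ln(0.29)/√(π²+ln²(0.29)) = 0.3666.
Characteristic equation s² + 8.3s + 3.2K_p = 0 gives ζ = 8.3/(2√(3.2K_p)).
Setting ζ = 0.3666: √(3.2K_p) = 8.3/(2·0.3666) = 11.32, so K_p = 128.2/3.2 = 40.

K_p = 40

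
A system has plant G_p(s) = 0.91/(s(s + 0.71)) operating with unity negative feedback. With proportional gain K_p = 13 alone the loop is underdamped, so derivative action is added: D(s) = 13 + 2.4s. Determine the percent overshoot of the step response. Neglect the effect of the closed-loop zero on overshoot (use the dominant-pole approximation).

23.3%

Forward path: (13 + 2.4s)·0.91/(s(s+0.71)). The closed-loop characteristic equation is s² + (0.71 + 0.91·2.4)s + 0.91·13 = 0.
That is s² + 2.894s + 11.83 = 0, so ω_n = 3.439 rad/s and ζ = 2.894/(2·3.439) = 0.4207.
%OS = 100·exp(−πζ/√(1−ζ²)) = 23.3%.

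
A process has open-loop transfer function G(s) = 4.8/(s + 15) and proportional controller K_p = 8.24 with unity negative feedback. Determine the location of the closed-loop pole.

s = -54.55

Closed-loop transfer function: T(s) = K_p·G(s)/(1 + K_p·G(s)) = 39.55/(s + 15 + 39.55) = 39.55/(s + 54.55).
The closed-loop pole is at s = −54.55.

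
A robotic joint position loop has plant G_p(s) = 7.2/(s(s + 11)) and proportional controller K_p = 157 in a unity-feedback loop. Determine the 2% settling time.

T_s ≈ 0.727 s

The closed-loop denominator s² + 11s + 1130 gives ω_n = √1130 = 33.62 and ζ = 11/(2ω_n) = 0.1636.
2% settling time T_s ≈ 4/(ζω_n) = 4/5.5 = 0.727 s.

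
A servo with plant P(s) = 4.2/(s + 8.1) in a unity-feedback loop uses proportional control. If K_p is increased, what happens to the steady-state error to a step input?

The position error constant K_pos = K_p·P(0) grows with K_p, and e_ss = 1/(1+K_pos) falls.

decrease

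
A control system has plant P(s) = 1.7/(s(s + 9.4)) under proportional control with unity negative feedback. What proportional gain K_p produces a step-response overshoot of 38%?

K_p = 150

From %OS = 100·exp(−πζ/√(1−ζ²)) = 38%, ζ = −ln(0.38)/√(π²+ln²(0.38)) = 0.2943.
Characteristic equation s² + 9.4s + 1.7K_p = 0 gives ζ = 9.4/(2√(1.7K_p)).
Setting ζ = 0.2943: √(1.7K_p) = 9.4/(2·0.2943) = 15.97, so K_p = 255/1.7 = 150.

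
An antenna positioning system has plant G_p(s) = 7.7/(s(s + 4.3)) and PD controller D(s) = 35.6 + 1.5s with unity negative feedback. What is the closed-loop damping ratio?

Forward path: (35.6 + 1.5s)·7.7/(s(s+4.3)). The closed-loop characteristic equation is s² + (4.3 + 7.7·1.5)s + 7.7·35.6 = 0.
That is s² + 15.85s + 274.1 = 0, so ω_n = 16.56 rad/s and ζ = 15.85/(2·16.56) = 0.4787.

ζ = 0.479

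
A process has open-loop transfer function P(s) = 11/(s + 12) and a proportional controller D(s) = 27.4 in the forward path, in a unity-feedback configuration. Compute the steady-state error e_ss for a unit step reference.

The loop is type 0. Static position error constant K_pos = D(0)·P(0) = 27.4·0.9167 = 25.12.
Steady-state error to a unit step: e_ss = 1/(1+K_pos) = 1/26.12 = 0.0383.

0.0383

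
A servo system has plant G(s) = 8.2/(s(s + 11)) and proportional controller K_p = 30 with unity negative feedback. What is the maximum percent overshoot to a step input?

From 1 + K_pG(s) = 0: s² + 11s + 246 = 0 ⇒ ω_n = 15.68, ζ = 0.3507.
%OS = 100·exp(−πζ/√(1−ζ²)) = 100·exp(−π·0.3507/√0.877) = 30.8%.

30.8%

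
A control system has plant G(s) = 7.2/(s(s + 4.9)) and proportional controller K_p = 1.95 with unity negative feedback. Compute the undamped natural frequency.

ω_n = 3.75 rad/s

With unity feedback the closed-loop characteristic equation is s² + 4.9s + 1.95·7.2 = s² + 4.9s + 14.04 = 0.
Matching s² + 2ζω_n s + ω_n²: ω_n = √14.04 = 3.747 rad/s and 2ζω_n = 4.9, so ζ = 4.9/(2·3.747) = 0.654.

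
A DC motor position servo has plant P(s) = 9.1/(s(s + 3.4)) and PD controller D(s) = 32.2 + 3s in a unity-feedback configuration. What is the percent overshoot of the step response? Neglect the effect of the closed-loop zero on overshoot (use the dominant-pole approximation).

0.172%

Forward path: (32.2 + 3s)·9.1/(s(s+3.4)). The closed-loop characteristic equation is s² + (3.4 + 9.1·3)s + 9.1·32.2 = 0.
That is s² + 30.7s + 293 = 0, so ω_n = 17.12 rad/s and ζ = 30.7/(2·17.12) = 0.8967.
%OS = 100·exp(−πζ/√(1−ζ²)) = 0.172%.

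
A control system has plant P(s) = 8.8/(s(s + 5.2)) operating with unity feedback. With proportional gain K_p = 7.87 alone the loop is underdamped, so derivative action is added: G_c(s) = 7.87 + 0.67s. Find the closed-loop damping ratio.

Forward path: (7.87 + 0.67s)·8.8/(s(s+5.2)). The closed-loop characteristic equation is s² + (5.2 + 8.8·0.67)s + 8.8·7.87 = 0.
That is s² + 11.1s + 69.26 = 0, so ω_n = 8.322 rad/s and ζ = 11.1/(2·8.322) = 0.6667.

ζ = 0.667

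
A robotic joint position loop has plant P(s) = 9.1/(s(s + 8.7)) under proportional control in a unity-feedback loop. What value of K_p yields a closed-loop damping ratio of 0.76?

Closed-loop characteristic equation: s² + 8.7s + K_p·9.1 = 0.
So ω_n = √(9.1K_p) and 2ζω_n = 8.7, giving ζ = 8.7/(2√(9.1K_p)).
Setting ζ = 0.76: √(9.1K_p) = 8.7/(2·0.76) = 5.724, so K_p = 32.76/9.1 = 3.6.

K_p = 3.6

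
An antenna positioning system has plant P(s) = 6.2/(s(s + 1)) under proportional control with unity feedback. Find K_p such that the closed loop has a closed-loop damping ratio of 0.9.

Closed-loop characteristic equation: s² + 1s + K_p·6.2 = 0.
So ω_n = √(6.2K_p) and 2ζω_n = 1, giving ζ = 1/(2√(6.2K_p)).
Setting ζ = 0.9: √(6.2K_p) = 1/(2·0.9) = 0.5556, so K_p = 0.3086/6.2 = 0.0498.

K_p = 0.0498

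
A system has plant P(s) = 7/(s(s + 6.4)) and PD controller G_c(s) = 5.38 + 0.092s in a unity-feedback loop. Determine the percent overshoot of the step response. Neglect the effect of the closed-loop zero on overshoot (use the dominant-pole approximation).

Forward path: (5.38 + 0.092s)·7/(s(s+6.4)). The closed-loop characteristic equation is s² + (6.4 + 7·0.092)s + 7·5.38 = 0.
That is s² + 7.044s + 37.66 = 0, so ω_n = 6.137 rad/s and ζ = 7.044/(2·6.137) = 0.5739.
%OS = 100·exp(−πζ/√(1−ζ²)) = 11.1%.

11.1%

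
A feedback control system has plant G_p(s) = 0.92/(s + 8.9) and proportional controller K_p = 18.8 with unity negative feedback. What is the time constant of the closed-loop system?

τ = 0.0382 s

Closed-loop transfer function: T(s) = K_p·G_p(s)/(1 + K_p·G_p(s)) = 17.3/(s + 8.9 + 17.3) = 17.3/(s + 26.2).
Time constant τ = 1/26.2 = 0.0382 s.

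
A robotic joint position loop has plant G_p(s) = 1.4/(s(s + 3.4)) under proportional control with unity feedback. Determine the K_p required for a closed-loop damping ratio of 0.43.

Closed-loop characteristic equation: s² + 3.4s + K_p·1.4 = 0.
So ω_n = √(1.4K_p) and 2ζω_n = 3.4, giving ζ = 3.4/(2√(1.4K_p)).
Setting ζ = 0.43: √(1.4K_p) = 3.4/(2·0.43) = 3.953, so K_p = 15.63/1.4 = 11.2.

K_p = 11.2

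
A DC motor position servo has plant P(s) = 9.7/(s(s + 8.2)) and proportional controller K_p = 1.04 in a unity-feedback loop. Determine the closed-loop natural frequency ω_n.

The closed-loop denominator is s(s+8.2) + 1.04·9.7 = s² + 8.2s + 10.09.
Matching s² + 2ζω_n s + ω_n²: ω_n = √10.09 = 3.176 rad/s and 2ζω_n = 8.2, so ζ = 8.2/(2·3.176) = 1.29.

ω_n = 3.18 rad/s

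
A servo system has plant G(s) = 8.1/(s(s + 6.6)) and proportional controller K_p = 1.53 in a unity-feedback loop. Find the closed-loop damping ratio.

With unity feedback the closed-loop characteristic equation is s² + 6.6s + 1.53·8.1 = s² + 6.6s + 12.39 = 0.
Matching s² + 2ζω_n s + ω_n²: ω_n = √12.39 = 3.52 rad/s and 2ζω_n = 6.6, so ζ = 6.6/(2·3.52) = 0.937.

ζ = 0.937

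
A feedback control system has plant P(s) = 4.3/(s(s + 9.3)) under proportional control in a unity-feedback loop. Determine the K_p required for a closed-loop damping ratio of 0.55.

Closed-loop characteristic equation: s² + 9.3s + K_p·4.3 = 0.
So ω_n = √(4.3K_p) and 2ζω_n = 9.3, giving ζ = 9.3/(2√(4.3K_p)).
Setting ζ = 0.55: √(4.3K_p) = 9.3/(2·0.55) = 8.455, so K_p = 71.48/4.3 = 16.6.

K_p = 16.6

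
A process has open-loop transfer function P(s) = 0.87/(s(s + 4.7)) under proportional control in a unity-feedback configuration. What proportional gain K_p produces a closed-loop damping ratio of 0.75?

K_p = 11.3

Closed-loop characteristic equation: s² + 4.7s + K_p·0.87 = 0.
So ω_n = √(0.87K_p) and 2ζω_n = 4.7, giving ζ = 4.7/(2√(0.87K_p)).
Setting ζ = 0.75: √(0.87K_p) = 4.7/(2·0.75) = 3.133, so K_p = 9.818/0.87 = 11.3.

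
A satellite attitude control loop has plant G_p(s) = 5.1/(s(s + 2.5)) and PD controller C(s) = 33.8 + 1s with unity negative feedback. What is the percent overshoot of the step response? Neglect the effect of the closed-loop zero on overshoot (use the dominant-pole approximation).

38.7%

Forward path: (33.8 + 1s)·5.1/(s(s+2.5)). The closed-loop characteristic equation is s² + (2.5 + 5.1·1)s + 5.1·33.8 = 0.
That is s² + 7.6s + 172.4 = 0, so ω_n = 13.13 rad/s and ζ = 7.6/(2·13.13) = 0.2894.
%OS = 100·exp(−πζ/√(1−ζ²)) = 38.7%.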